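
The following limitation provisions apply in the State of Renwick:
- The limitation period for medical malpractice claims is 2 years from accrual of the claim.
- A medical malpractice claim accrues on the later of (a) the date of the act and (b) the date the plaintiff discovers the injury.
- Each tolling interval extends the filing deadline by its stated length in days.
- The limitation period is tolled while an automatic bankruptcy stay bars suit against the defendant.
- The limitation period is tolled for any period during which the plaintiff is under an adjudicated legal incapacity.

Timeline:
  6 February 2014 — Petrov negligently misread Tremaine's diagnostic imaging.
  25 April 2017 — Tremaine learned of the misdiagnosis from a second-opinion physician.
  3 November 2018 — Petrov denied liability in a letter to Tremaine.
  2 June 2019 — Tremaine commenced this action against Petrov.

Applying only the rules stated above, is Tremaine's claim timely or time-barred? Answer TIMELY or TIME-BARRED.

Because discovery on 25 April 2017 post-dates the 6 February 2014 act, accrual under the later-of rule falls on 25 April 2017.
Adding the 2 years base period to 25 April 2017 gives a deadline of 25 April 2019, before any tolling.
None of the other events listed affects the running of the period under the stated rules.
Filing on 2 June 2019 missed the 25 April 2019 deadline — the action is time-barred.

TIME-BARRED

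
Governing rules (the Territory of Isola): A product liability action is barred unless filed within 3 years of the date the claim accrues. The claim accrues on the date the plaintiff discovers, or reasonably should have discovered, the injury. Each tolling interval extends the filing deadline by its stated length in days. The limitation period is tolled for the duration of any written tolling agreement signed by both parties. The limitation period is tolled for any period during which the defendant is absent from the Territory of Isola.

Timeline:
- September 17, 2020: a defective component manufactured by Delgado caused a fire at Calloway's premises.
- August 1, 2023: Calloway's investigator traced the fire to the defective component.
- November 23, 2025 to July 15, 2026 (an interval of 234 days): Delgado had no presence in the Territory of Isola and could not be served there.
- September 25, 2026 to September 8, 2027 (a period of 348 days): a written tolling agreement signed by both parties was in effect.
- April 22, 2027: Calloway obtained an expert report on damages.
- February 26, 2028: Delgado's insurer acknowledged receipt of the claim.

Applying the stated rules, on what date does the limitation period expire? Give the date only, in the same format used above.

The claim did not accrue until Calloway discovered the injury on August 1, 2023; the September 17, 2020 act date does not start the clock under the stated rule.
The untolled deadline — 3 years after August 1, 2023 — is August 1, 2026.
Because the defendant's absence from the jurisdiction ran from November 23, 2025 to July 15, 2026, the deadline is extended by 234 days to March 23, 2027.
The written tolling agreement from September 25, 2026 to September 8, 2027 tolled the period for 348 days, extending the deadline to March 5, 2028.
None of the other events listed affects the running of the period under the stated rules.

March 5, 2028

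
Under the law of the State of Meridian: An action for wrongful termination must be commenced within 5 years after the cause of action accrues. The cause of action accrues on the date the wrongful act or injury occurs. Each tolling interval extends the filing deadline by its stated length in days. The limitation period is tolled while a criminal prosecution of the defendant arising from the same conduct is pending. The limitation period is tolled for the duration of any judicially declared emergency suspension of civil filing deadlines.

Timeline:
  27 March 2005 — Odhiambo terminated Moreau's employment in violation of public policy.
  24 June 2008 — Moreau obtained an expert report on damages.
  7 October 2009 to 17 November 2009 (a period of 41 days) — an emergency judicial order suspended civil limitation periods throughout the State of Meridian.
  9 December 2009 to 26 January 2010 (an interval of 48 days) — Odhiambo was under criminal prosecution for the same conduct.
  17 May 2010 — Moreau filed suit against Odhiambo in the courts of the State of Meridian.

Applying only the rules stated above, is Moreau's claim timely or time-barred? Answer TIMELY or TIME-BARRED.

The limitation period began to run on 27 March 2005.
The untolled deadline — 5 years after 27 March 2005 — is 27 March 2010.
The period was tolled for 41 days by the emergency suspension of filing deadlines (7 October 2009 to 17 November 2009), pushing the deadline to 7 May 2010.
The pending criminal prosecution from 9 December 2009 to 26 January 2010 tolled the period for 48 days, extending the deadline to 24 June 2010.
None of the other events listed affects the running of the period under the stated rules.
Moreau filed on 17 May 2010, before the 24 June 2010 deadline, so the action is timely.

TIMELY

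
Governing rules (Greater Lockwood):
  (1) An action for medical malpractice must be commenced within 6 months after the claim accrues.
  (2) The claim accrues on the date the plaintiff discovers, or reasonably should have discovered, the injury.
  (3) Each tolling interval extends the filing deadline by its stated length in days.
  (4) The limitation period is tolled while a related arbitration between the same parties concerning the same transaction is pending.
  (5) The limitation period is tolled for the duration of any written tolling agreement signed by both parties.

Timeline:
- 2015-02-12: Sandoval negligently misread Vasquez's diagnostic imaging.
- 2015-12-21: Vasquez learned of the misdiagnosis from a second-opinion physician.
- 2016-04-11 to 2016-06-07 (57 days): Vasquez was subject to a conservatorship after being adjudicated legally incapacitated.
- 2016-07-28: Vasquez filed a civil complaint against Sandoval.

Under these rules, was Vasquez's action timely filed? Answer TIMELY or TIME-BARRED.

TIME-BARRED

Accrual is tied to discovery, so the period began on 2015-12-21 rather than on 2015-02-12 when the act occurred.
6 months from 2015-12-21 is 2016-06-21.
No stated provision tolls the period for the plaintiff's incapacity, so the interval from 2016-04-11 to 2016-06-07 has no effect on the deadline.
Vasquez filed on 2016-07-28, after the 2016-06-21 deadline, so the action is time-barred.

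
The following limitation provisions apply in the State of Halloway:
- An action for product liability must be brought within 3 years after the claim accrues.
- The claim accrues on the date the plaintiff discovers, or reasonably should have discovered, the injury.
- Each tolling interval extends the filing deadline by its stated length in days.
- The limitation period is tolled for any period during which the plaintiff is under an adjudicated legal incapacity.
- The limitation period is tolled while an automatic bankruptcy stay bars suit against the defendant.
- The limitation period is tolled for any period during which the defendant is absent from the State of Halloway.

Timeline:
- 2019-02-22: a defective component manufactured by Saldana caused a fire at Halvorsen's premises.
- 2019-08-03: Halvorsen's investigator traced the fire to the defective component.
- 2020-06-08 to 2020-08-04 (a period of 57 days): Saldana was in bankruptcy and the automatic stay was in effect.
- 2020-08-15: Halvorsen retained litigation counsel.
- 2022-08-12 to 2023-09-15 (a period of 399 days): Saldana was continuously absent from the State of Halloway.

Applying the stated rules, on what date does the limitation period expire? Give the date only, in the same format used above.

2023-11-02

The claim did not accrue until Halvorsen discovered the injury on 2019-08-03; the 2019-02-22 act date does not start the clock under the stated rule.
The untolled deadline — 3 years after 2019-08-03 — is 2022-08-03.
The period was tolled for 57 days by the automatic bankruptcy stay (2020-06-08 to 2020-08-04), pushing the deadline to 2022-09-29.
The period was tolled for 399 days by the defendant's absence from the jurisdiction (2022-08-12 to 2023-09-15), pushing the deadline to 2023-11-02.
The other events in the timeline have no effect on the limitation period under the stated rules.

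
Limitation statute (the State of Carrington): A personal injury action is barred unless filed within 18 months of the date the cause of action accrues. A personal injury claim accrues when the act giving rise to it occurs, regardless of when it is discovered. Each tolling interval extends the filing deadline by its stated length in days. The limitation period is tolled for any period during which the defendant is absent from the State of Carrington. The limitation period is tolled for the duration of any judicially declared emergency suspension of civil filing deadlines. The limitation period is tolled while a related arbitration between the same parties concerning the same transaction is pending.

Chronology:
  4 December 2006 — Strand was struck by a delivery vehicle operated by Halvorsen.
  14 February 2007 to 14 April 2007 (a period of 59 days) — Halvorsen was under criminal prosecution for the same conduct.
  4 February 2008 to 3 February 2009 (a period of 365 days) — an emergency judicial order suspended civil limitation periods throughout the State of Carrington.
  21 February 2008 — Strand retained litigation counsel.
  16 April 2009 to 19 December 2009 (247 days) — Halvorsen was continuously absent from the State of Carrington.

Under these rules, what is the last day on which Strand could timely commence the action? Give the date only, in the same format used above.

6 February 2010

The limitation period began to run on 4 December 2006.
18 months from 4 December 2006 is 4 June 2008.
The emergency suspension of filing deadlines from 4 February 2008 to 3 February 2009 tolled the period for 365 days, extending the deadline to 4 June 2009.
Because the defendant's absence from the jurisdiction ran from 16 April 2009 to 19 December 2009, the deadline is extended by 247 days to 6 February 2010.
Although a criminal prosecution ran from 14 February 2007 to 14 April 2007, the stated rules do not make that a tolling event, so it is disregarded.
Nothing else in the chronology tolls or restarts the period.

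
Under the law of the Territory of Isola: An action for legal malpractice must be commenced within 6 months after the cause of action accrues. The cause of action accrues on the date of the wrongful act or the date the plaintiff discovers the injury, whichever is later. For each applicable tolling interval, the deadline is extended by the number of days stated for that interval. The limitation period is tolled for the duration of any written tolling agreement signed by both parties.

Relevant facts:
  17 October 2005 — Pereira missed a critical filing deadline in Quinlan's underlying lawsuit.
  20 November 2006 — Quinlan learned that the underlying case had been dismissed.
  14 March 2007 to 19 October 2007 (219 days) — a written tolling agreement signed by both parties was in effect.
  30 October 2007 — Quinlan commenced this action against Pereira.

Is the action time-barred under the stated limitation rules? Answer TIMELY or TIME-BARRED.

TIMELY

Because discovery on 20 November 2006 post-dates the 17 October 2005 act, accrual under the later-of rule falls on 20 November 2006.
The untolled deadline — 6 months after 20 November 2006 — is 20 May 2007.
Because the written tolling agreement ran from 14 March 2007 to 19 October 2007, the deadline is extended by 219 days to 25 December 2007.
Filing on 30 October 2007 beat the 25 December 2007 deadline — the action is timely.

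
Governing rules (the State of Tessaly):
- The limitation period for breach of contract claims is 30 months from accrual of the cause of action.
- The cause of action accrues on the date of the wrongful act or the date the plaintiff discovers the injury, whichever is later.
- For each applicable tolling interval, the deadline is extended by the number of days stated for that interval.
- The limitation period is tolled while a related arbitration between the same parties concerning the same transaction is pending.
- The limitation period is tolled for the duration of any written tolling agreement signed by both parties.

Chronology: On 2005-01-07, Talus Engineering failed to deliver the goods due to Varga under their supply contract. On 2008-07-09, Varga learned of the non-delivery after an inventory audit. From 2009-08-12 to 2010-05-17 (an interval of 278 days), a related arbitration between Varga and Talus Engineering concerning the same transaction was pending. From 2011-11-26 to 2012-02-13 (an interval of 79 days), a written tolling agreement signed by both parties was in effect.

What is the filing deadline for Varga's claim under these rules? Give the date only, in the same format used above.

Because discovery on 2008-07-09 post-dates the 2005-01-07 act, accrual under the later-of rule falls on 2008-07-09.
Adding the 30 months base period to 2008-07-09 gives a deadline of 2011-01-09, before any tolling.
The period was tolled for 278 days by the pending related arbitration (2009-08-12 to 2010-05-17), pushing the deadline to 2011-10-14.
By the time the written tolling agreement began on 2011-11-26, the limitation period had already expired on 2011-10-14; that interval cannot revive it.

2011-10-14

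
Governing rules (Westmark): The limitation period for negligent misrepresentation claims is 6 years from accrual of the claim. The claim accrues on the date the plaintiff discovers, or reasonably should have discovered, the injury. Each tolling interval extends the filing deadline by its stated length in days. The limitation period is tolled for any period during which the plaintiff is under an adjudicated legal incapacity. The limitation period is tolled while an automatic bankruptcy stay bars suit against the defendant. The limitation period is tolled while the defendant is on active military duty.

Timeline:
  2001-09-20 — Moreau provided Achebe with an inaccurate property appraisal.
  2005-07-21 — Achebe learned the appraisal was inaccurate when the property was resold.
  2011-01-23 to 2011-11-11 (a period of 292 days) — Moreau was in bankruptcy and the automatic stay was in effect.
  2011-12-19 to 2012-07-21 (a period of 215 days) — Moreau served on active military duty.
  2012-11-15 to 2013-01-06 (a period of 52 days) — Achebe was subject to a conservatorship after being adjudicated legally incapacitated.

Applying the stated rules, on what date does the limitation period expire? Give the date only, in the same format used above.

2013-01-30

The claim did not accrue until Achebe discovered the injury on 2005-07-21; the 2001-09-20 act date does not start the clock under the stated rule.
The untolled deadline — 6 years after 2005-07-21 — is 2011-07-21.
The automatic bankruptcy stay from 2011-01-23 to 2011-11-11 tolled the period for 292 days, extending the deadline to 2012-05-08.
The defendant's active military service from 2011-12-19 to 2012-07-21 tolled the period for 215 days, extending the deadline to 2012-12-09.
The plaintiff's legal incapacity from 2012-11-15 to 2013-01-06 tolled the period for 52 days, extending the deadline to 2013-01-30.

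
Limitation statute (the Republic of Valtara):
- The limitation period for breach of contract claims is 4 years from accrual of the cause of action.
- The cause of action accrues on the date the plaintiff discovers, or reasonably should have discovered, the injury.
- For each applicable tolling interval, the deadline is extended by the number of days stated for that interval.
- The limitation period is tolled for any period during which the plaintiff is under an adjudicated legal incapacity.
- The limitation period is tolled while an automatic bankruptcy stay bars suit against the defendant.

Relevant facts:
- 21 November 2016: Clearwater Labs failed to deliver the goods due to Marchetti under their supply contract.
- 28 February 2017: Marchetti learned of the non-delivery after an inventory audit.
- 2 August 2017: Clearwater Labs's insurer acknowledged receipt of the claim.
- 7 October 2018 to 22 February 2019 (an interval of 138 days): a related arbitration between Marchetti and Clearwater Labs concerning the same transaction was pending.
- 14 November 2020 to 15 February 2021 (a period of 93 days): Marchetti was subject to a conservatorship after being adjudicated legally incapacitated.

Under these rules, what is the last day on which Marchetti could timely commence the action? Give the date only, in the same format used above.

Accrual is tied to discovery, so the period began on 28 February 2017 rather than on 21 November 2016 when the act occurred.
4 years from 28 February 2017 is 28 February 2021.
The period was tolled for 93 days by the plaintiff's legal incapacity (14 November 2020 to 15 February 2021), pushing the deadline to 1 June 2021.
The pending related arbitration from 7 October 2018 to 22 February 2019 does not toll the period, because no stated rule makes a pending arbitration a tolling event.
Nothing else in the chronology tolls or restarts the period.

1 June 2021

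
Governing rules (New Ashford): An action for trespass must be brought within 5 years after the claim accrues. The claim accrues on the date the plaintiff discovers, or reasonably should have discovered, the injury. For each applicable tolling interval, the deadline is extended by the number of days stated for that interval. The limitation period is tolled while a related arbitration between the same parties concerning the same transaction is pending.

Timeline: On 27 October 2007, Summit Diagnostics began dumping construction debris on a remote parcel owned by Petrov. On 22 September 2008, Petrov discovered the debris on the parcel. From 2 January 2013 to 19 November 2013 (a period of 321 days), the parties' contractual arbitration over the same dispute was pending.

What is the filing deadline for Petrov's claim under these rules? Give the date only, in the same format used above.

The claim did not accrue until Petrov discovered the injury on 22 September 2008; the 27 October 2007 act date does not start the clock under the stated rule.
The untolled deadline — 5 years after 22 September 2008 — is 22 September 2013.
The pending related arbitration from 2 January 2013 to 19 November 2013 tolled the period for 321 days, extending the deadline to 9 August 2014.

9 August 2014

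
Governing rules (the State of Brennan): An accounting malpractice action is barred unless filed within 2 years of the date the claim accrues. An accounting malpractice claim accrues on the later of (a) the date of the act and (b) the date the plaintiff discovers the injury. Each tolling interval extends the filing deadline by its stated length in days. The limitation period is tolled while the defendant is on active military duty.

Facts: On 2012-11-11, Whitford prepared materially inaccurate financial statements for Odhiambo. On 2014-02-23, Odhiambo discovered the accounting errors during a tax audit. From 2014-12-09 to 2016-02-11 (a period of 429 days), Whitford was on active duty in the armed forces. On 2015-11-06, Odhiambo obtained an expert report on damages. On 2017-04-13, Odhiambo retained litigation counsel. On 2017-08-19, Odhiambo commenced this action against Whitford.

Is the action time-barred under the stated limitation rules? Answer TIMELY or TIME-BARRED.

TIME-BARRED

Because discovery on 2014-02-23 post-dates the 2012-11-11 act, accrual under the later-of rule falls on 2014-02-23.
The untolled deadline — 2 years after 2014-02-23 — is 2016-02-23.
The defendant's active military service from 2014-12-09 to 2016-02-11 tolled the period for 429 days, extending the deadline to 2017-04-27.
Nothing else in the chronology tolls or restarts the period.
Odhiambo filed on 2017-08-19, after the 2017-04-27 deadline, so the action is time-barred.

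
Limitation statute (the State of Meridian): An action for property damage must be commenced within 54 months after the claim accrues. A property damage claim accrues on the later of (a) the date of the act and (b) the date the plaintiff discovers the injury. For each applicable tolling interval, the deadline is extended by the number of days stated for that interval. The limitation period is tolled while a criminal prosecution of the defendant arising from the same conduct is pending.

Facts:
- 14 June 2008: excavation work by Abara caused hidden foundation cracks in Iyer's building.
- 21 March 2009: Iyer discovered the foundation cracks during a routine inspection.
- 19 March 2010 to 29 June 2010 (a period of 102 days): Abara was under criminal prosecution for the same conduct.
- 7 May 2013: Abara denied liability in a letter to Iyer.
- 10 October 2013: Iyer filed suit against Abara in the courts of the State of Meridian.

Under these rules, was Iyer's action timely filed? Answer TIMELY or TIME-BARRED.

TIMELY

Because discovery on 21 March 2009 post-dates the 14 June 2008 act, accrual under the later-of rule falls on 21 March 2009.
The untolled deadline — 54 months after 21 March 2009 — is 21 September 2013.
The pending criminal prosecution from 19 March 2010 to 29 June 2010 tolled the period for 102 days, extending the deadline to 1 January 2014.
The other events in the timeline have no effect on the limitation period under the stated rules.
Iyer filed on 10 October 2013, before the 1 January 2014 deadline, so the action is timely.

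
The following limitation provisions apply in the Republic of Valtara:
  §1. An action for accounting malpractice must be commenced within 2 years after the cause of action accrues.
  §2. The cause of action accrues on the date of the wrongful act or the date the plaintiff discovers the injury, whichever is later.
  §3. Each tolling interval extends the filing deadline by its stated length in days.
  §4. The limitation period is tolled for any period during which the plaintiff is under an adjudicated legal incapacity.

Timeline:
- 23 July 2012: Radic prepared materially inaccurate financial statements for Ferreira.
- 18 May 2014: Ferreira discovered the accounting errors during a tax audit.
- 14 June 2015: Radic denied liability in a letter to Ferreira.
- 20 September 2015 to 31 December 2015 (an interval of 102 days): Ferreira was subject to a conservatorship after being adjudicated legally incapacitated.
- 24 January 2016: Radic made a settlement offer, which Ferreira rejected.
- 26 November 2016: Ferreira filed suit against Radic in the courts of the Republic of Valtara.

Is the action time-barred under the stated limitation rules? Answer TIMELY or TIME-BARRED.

TIME-BARRED

Because discovery on 18 May 2014 post-dates the 23 July 2012 act, accrual under the later-of rule falls on 18 May 2014.
Adding the 2 years base period to 18 May 2014 gives a deadline of 18 May 2016, before any tolling.
The plaintiff's legal incapacity from 20 September 2015 to 31 December 2015 tolled the period for 102 days, extending the deadline to 28 August 2016.
None of the other events listed affects the running of the period under the stated rules.
Filing on 26 November 2016 missed the 28 August 2016 deadline — the action is time-barred.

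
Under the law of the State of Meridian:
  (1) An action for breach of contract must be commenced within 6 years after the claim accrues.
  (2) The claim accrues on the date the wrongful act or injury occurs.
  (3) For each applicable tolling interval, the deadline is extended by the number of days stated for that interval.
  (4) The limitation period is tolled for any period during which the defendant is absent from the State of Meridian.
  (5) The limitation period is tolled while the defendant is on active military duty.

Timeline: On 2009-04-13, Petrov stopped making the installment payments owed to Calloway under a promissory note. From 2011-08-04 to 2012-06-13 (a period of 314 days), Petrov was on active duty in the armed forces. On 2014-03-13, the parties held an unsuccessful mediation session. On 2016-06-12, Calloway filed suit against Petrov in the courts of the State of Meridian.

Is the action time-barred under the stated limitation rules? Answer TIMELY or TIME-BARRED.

The limitation period began to run on 2009-04-13.
Adding the 6 years base period to 2009-04-13 gives a deadline of 2015-04-13, before any tolling.
The defendant's active military service from 2011-08-04 to 2012-06-13 tolled the period for 314 days, extending the deadline to 2016-02-21.
The other events in the timeline have no effect on the limitation period under the stated rules.
Filing on 2016-06-12 missed the 2016-02-21 deadline — the action is time-barred.

TIME-BARRED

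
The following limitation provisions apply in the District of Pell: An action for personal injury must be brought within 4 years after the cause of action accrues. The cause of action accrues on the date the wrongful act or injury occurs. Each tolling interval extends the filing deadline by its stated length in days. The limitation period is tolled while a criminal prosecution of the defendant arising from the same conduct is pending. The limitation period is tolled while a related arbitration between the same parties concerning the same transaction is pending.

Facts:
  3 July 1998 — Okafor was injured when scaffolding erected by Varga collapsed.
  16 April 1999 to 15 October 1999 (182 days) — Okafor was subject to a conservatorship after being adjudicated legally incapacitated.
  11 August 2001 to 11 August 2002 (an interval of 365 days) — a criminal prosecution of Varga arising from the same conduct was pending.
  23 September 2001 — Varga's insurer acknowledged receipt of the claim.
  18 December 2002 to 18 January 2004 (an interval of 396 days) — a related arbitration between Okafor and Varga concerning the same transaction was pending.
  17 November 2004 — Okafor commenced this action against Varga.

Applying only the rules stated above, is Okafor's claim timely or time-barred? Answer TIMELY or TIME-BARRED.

TIME-BARRED

The limitation period began to run on 3 July 1998.
The untolled deadline — 4 years after 3 July 1998 — is 3 July 2002.
Because the pending criminal prosecution ran from 11 August 2001 to 11 August 2002, the deadline is extended by 365 days to 3 July 2003.
The pending related arbitration from 18 December 2002 to 18 January 2004 tolled the period for 396 days, extending the deadline to 2 August 2004.
Although the plaintiff's incapacity ran from 16 April 1999 to 15 October 1999, the stated rules do not make that a tolling event, so it is disregarded.
None of the other events listed affects the running of the period under the stated rules.
Filing on 17 November 2004 missed the 2 August 2004 deadline — the action is time-barred.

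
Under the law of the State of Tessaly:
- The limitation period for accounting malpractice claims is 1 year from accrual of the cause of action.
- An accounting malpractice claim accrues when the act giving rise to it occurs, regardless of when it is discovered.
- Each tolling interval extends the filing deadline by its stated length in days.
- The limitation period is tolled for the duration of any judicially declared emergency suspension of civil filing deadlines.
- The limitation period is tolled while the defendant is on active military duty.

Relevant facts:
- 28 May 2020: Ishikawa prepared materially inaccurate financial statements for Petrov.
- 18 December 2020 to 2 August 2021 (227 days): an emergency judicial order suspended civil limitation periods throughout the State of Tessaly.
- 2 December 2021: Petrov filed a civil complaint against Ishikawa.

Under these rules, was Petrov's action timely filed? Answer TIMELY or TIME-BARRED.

The limitation period began to run on 28 May 2020.
Adding the 1 year base period to 28 May 2020 gives a deadline of 28 May 2021, before any tolling.
The emergency suspension of filing deadlines from 18 December 2020 to 2 August 2021 tolled the period for 227 days, extending the deadline to 10 January 2022.
Petrov filed on 2 December 2021, before the 10 January 2022 deadline, so the action is timely.

TIMELY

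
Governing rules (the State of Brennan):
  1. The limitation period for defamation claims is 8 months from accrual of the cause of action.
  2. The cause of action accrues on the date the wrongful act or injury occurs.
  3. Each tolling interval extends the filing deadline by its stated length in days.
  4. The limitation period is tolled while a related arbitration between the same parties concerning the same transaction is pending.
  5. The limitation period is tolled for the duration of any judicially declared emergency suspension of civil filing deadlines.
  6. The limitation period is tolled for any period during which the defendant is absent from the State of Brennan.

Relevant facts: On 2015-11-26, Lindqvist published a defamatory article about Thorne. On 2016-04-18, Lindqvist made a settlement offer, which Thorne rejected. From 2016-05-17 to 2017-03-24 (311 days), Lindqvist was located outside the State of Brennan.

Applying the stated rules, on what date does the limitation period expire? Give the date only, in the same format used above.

2017-06-02

The limitation period began to run on 2015-11-26.
The untolled deadline — 8 months after 2015-11-26 — is 2016-07-26.
The defendant's absence from the jurisdiction from 2016-05-17 to 2017-03-24 tolled the period for 311 days, extending the deadline to 2017-06-02.
Nothing else in the chronology tolls or restarts the period.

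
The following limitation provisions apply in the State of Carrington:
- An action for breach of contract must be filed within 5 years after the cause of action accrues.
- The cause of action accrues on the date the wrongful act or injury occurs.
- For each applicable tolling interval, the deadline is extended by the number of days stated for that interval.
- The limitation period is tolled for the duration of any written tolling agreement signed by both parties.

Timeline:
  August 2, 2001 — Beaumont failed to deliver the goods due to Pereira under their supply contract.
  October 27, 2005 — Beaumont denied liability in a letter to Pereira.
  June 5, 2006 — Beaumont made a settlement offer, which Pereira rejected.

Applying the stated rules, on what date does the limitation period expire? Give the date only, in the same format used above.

August 2, 2006

The limitation period began to run on August 2, 2001.
Adding the 5 years base period to August 2, 2001 gives a deadline of August 2, 2006, before any tolling.
The other events in the timeline have no effect on the limitation period under the stated rules.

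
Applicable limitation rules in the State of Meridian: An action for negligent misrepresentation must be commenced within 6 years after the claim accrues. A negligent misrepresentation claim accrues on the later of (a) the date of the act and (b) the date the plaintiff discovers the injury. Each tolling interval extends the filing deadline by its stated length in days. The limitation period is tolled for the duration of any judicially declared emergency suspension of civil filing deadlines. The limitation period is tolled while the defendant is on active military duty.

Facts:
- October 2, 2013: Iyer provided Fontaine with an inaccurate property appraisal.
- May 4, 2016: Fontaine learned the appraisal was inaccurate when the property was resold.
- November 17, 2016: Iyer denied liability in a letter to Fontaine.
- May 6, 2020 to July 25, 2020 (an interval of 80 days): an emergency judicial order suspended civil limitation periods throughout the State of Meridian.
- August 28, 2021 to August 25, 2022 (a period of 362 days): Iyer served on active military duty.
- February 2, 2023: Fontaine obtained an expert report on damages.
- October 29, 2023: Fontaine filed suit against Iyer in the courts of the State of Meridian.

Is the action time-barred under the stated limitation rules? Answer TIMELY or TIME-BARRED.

TIME-BARRED

Taking the later of the act (October 2, 2013) and discovery (May 4, 2016), the claim accrued on May 4, 2016.
Adding the 6 years base period to May 4, 2016 gives a deadline of May 4, 2022, before any tolling.
The period was tolled for 80 days by the emergency suspension of filing deadlines (May 6, 2020 to July 25, 2020), pushing the deadline to July 23, 2022.
The period was tolled for 362 days by the defendant's active military service (August 28, 2021 to August 25, 2022), pushing the deadline to July 20, 2023.
Nothing else in the chronology tolls or restarts the period.
Fontaine filed on October 29, 2023, after the July 20, 2023 deadline, so the action is time-barred.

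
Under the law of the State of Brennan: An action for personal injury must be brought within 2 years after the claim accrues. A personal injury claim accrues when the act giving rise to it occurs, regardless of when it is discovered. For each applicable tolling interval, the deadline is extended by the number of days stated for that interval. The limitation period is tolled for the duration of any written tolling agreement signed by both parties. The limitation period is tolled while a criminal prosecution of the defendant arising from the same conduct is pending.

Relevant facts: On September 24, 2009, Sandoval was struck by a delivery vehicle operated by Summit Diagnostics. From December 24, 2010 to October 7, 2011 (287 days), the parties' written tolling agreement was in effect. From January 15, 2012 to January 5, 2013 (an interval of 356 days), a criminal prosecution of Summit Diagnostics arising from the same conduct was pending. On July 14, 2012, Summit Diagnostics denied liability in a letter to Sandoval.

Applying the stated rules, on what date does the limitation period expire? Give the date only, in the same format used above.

June 28, 2013

The claim accrued on September 24, 2009, the date of the act.
The untolled deadline — 2 years after September 24, 2009 — is September 24, 2011.
Because the written tolling agreement ran from December 24, 2010 to October 7, 2011, the deadline is extended by 287 days to July 7, 2012.
The period was tolled for 356 days by the pending criminal prosecution (January 15, 2012 to January 5, 2013), pushing the deadline to June 28, 2013.
Nothing else in the chronology tolls or restarts the period.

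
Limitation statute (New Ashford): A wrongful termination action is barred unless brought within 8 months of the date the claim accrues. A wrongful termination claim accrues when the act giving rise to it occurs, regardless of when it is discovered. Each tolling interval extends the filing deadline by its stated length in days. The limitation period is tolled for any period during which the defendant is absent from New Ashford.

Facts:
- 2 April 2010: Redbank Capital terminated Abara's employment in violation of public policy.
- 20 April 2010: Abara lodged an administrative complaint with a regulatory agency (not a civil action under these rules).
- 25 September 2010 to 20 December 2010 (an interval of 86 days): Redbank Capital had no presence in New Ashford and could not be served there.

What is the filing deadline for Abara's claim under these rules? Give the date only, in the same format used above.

The limitation period began to run on 2 April 2010.
8 months from 2 April 2010 is 2 December 2010.
The period was tolled for 86 days by the defendant's absence from the jurisdiction (25 September 2010 to 20 December 2010), pushing the deadline to 26 February 2011.
None of the other events listed affects the running of the period under the stated rules.

26 February 2011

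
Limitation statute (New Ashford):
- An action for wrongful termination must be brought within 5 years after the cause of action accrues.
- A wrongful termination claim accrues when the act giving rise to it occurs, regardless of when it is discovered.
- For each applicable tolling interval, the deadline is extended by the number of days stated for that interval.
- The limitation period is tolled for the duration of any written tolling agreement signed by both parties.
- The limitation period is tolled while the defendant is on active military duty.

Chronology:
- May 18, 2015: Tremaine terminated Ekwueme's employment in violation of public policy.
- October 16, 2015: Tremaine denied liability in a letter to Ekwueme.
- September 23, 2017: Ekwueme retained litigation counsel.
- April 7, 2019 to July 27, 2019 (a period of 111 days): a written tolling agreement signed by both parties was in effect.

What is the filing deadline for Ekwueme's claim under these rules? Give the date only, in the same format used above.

The limitation period began to run on May 18, 2015.
Adding the 5 years base period to May 18, 2015 gives a deadline of May 18, 2020, before any tolling.
The period was tolled for 111 days by the written tolling agreement (April 7, 2019 to July 27, 2019), pushing the deadline to September 6, 2020.
None of the other events listed affects the running of the period under the stated rules.

September 6, 2020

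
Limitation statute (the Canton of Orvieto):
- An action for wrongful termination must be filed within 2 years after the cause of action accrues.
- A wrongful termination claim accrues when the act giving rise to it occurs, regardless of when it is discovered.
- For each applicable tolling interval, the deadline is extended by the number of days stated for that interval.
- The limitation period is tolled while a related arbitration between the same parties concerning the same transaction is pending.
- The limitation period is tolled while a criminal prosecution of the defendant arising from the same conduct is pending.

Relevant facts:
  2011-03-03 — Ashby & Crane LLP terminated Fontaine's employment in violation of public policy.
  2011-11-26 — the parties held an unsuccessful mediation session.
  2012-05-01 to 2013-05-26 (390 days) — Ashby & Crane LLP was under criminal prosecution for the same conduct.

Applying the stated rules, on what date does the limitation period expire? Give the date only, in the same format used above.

2014-03-28

The limitation period began to run on 2011-03-03.
2 years from 2011-03-03 is 2013-03-03.
Because the pending criminal prosecution ran from 2012-05-01 to 2013-05-26, the deadline is extended by 390 days to 2014-03-28.
The other events in the timeline have no effect on the limitation period under the stated rules.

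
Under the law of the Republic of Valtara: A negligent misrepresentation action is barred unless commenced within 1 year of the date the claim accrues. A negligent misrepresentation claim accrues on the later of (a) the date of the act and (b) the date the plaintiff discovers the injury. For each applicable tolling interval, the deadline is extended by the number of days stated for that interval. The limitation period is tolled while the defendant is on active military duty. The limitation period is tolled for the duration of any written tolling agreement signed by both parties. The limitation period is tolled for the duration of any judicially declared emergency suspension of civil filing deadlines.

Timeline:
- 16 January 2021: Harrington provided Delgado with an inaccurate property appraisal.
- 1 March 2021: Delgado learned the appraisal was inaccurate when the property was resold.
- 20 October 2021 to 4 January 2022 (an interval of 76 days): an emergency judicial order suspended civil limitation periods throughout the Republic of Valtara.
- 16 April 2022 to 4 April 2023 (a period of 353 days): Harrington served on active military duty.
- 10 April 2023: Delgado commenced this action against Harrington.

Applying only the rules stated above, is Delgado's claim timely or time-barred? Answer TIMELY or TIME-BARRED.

The claim accrued on 1 March 2021 — the later of the 16 January 2021 act and the 1 March 2021 discovery.
The untolled deadline — 1 year after 1 March 2021 — is 1 March 2022.
Because the emergency suspension of filing deadlines ran from 20 October 2021 to 4 January 2022, the deadline is extended by 76 days to 16 May 2022.
The defendant's active military service from 16 April 2022 to 4 April 2023 tolled the period for 353 days, extending the deadline to 4 May 2023.
The 10 April 2023 filing precedes the 4 May 2023 deadline; the claim is timely.

TIMELY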